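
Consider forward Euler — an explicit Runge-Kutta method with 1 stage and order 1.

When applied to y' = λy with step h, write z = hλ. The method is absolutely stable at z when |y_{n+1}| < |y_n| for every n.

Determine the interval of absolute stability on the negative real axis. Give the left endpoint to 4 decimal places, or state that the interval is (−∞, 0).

On y'=λy, z=hλ:
  order 1, 1-stage ⇒ R(z)=1+z
  (e.g. R(-0.93)=0.07000, |R|=0.07000)

Need |R(x)|<1, x<0.
x=-0.93: |R|=0.0700
|R(-2.28)|=1.2800 |R(-1.7)|=0.7000 |R(-1.01)|=0.0100
Bisect:
  x_lo=-2.5338 |R|=1.5338  x_hi=-0.0575 |R|=0.9425
  mid=-1.29562 |R|=0.29562 →hi
  mid=-1.91469 |R|=0.91469 →hi
  mid=-2.22422 |R|=1.22422 →lo
  mid=-2.06945 |R|=1.06945 →lo
  mid=-1.99207 |R|=0.99207 →hi
  mid=-2.03076 |R|=1.03076 →lo
  mid=-2.01142 |R|=1.01142 →lo
  mid=-2.00174 |R|=1.00174 →lo
  ...
  [-2.00008,-1.99993] ⇒ x*=-2.0000
Stable set (-2.0000, 0).

z∈(-2.0000,0).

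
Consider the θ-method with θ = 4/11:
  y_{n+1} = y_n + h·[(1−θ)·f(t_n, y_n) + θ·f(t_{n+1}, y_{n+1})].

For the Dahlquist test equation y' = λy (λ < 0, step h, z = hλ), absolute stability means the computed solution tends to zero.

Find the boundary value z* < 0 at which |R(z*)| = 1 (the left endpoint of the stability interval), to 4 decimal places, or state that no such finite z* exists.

z* = -7.3333.

Test eqn y'=λy, z=hλ:
  y_{n+1} = y_n + z·[7/11·y_n + 4/11·y_{n+1}] ⇒ (1 − 4/11z)y_{n+1} = (1 + 7/11z)y_n
  ⇒ R(z) = (1 + 7/11z)/(1 − 4/11z).

Find x<0 with |R(x)|<1.
x=-0.87: |R|=0.3391
R=−1: 1+7/11x = −1+4/11x ⇒ -3/11x=2 ⇒ x=2/(-3/11)=-7.3333
Confirm numerically:
  x=-6.491: |R|=0.93164 <1
  x=-5.036: |R|=0.77871 <1
  x=-3.439: |R|=0.52807 <1
  x=-7.681: |R|=1.02500 >1
  x=-7.445: |R|=1.00821 >1
So |R|<1 on (-7.3333, 0).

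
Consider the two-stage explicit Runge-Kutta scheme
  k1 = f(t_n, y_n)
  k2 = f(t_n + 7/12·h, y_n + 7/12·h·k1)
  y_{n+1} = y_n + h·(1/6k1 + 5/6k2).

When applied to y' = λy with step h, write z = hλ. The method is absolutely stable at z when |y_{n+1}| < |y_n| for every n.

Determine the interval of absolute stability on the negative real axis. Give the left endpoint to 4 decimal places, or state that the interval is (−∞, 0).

Test eqn y'=λy, z=hλ:
  k1=λy_n ⇒ h·k1=z·y_n;  k2=λ(1+7/12z)y_n ⇒ h·k2=z(1+7/12z)y_n
  y_{n+1}/y_n = 1 + 1/6z + 5/6z(1+7/12z) = 1 + z + 35/72z²
  ⇒ R(z) = 1 + z + 35/72z².

Solve |R(x)|<1 on ℝ⁻.
x=-1.16: |R|=0.4941
R=1: x+35/72x²=0 ⇒ x=−72/35=-2.0571; min R=1−1/(4·35/72)=0.4857>−1
Confirm numerically:
  x=-1.915: |R|=0.86768 <1
  x=-1.219: |R|=0.50334 <1
  x=-0.954: |R|=0.48842 <1
  x=-2.477: |R|=1.50555 >1
  x=-2.087: |R|=1.03029 >1
Stable set (-2.0571, 0).

(-2.0571, 0).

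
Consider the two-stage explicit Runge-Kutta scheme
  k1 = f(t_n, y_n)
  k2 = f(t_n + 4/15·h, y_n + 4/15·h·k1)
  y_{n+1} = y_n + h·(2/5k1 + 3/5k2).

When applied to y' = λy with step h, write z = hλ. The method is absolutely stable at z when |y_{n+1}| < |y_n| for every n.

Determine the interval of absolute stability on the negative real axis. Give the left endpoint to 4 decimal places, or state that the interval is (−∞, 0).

With y'=λy (z=hλ):
  k1=λy_n ⇒ h·k1=z·y_n;  k2=λ(1+4/15z)y_n ⇒ h·k2=z(1+4/15z)y_n
  y_{n+1}/y_n = 1 + 2/5z + 3/5z(1+4/15z) = 1 + z + 4/25z²
  so R(z) = 1 + z + 4/25z².

Boundary: |R(x)|=1, x<0.
x=-1.61: |R|=0.1953
R=1: x+4/25x²=0 ⇒ x=−25/4=-6.2500; min R=1−1/(4·4/25)=-0.5625>−1
Confirm numerically:
  x=-6.188: |R|=0.93862 <1
  x=-6.033: |R|=0.79053 <1
  x=-4.110: |R|=0.40726 <1
  x=-6.449: |R|=1.20534 >1
  x=-6.424: |R|=1.17884 >1
  x=-6.300: |R|=1.05040 >1
So |R|<1 on (-6.2500, 0).

z∈(-6.2500,0).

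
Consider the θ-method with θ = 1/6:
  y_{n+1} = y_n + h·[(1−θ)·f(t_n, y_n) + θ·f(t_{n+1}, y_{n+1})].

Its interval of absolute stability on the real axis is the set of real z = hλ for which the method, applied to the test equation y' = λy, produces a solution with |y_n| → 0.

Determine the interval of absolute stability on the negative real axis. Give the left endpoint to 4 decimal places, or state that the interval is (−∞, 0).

Test eqn y'=λy, z=hλ:
  y_{n+1} = y_n + z·[5/6·y_n + 1/6·y_{n+1}] ⇒ (1 − 1/6z)y_{n+1} = (1 + 5/6z)y_n
  so R(z) = (1 + 5/6z)/(1 − 1/6z).

Boundary: |R(x)|=1, x<0.
x=-0.63: |R|=0.4299
R=−1: 1+5/6x = −1+1/6x ⇒ -2/3x=2 ⇒ x=2/(-2/3)=-3.0000
Confirm numerically:
  x=-2.189: |R|=0.60386 <1
  x=-2.053: |R|=0.52962 <1
  x=-1.903: |R|=0.44477 <1
  x=-1.341: |R|=0.09604 <1
  x=-3.429: |R|=1.18199 >1
  x=-3.121: |R|=1.05306 >1
Interval (-3.0000, 0).

z∈(-3.0000,0).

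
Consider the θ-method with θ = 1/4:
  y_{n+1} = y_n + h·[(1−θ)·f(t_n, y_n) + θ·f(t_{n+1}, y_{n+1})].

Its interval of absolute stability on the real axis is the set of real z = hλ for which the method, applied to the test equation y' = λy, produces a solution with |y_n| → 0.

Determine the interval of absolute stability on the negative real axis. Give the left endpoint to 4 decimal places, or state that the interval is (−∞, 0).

z∈(-4.0000,0).

Set f=λy, z=hλ:
  y_{n+1} = y_n + z·[3/4·y_n + 1/4·y_{n+1}] ⇒ (1 − 1/4z)y_{n+1} = (1 + 3/4z)y_n
  R(z) = (1 + 3/4z)/(1 − 1/4z).

Solve |R(x)|<1 on ℝ⁻.
x=-0.81: |R|=0.3264
R=−1: 1+3/4x = −1+1/4x ⇒ -1/2x=2 ⇒ x=2/(-1/2)=-4.0000
Confirm numerically:
  x=-3.274: |R|=0.80038 <1
  x=-2.802: |R|=0.64775 <1
  x=-1.664: |R|=0.17514 <1
  x=-4.276: |R|=1.06670 >1
  x=-4.234: |R|=1.05684 >1
  x=-4.031: |R|=1.00772 >1
So |R|<1 on (-4.0000, 0).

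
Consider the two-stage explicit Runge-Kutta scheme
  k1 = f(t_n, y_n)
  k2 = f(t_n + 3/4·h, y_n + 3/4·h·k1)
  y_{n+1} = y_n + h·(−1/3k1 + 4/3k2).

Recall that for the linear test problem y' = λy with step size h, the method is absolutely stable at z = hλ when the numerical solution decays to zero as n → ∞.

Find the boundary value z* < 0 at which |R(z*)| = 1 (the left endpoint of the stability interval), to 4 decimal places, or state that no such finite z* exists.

Set f=λy, z=hλ:
  k1=λy_n ⇒ h·k1=z·y_n;  k2=λ(1+3/4z)y_n ⇒ h·k2=z(1+3/4z)y_n
  y_{n+1}/y_n = 1 − 1/3z + 4/3z(1+3/4z) = 1 + z + z²
  R(z) = 1 + z + z².

Find x<0 with |R(x)|<1.
x=-0.68: |R|=0.7824
R=1: x+1x²=0 ⇒ x=−1=-1.0000; min R=1−1/(4·1)=0.7500>−1
Confirm numerically:
  x=-0.796: |R|=0.83762 <1
  x=-0.715: |R|=0.79622 <1
  x=-0.668: |R|=0.77822 <1
  x=-0.586: |R|=0.75740 <1
  x=-1.396: |R|=1.55282 >1
  x=-1.110: |R|=1.12210 >1
Stable set (-1.0000, 0).

z* = -1.0000.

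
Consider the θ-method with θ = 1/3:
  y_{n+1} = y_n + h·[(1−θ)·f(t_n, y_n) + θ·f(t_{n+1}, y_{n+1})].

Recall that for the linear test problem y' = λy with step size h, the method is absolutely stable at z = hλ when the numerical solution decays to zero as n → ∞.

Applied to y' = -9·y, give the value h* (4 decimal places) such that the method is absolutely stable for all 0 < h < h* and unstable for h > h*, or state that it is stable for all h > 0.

Set f=λy, z=hλ:
  y_{n+1} = y_n + z·[2/3·y_n + 1/3·y_{n+1}] ⇒ (1 − 1/3z)y_{n+1} = (1 + 2/3z)y_n
  R(z) = (1 + 2/3z)/(1 − 1/3z).

Find x<0 with |R(x)|<1.
x=-0.46: |R|=0.6012
R=−1: 1+2/3x = −1+1/3x ⇒ -1/3x=2 ⇒ x=2/(-1/3)=-6.0000
Confirm numerically:
  x=-5.187: |R|=0.90070 <1
  x=-4.046: |R|=0.72268 <1
  x=-3.241: |R|=0.55792 <1
  x=-3.083: |R|=0.52047 <1
  x=-6.362: |R|=1.03867 >1
  x=-6.288: |R|=1.03101 >1
Stable set (-6.0000, 0).

(-6.0000,0); λ=-9 ⇒ h* = (6)/9 = 0.6667.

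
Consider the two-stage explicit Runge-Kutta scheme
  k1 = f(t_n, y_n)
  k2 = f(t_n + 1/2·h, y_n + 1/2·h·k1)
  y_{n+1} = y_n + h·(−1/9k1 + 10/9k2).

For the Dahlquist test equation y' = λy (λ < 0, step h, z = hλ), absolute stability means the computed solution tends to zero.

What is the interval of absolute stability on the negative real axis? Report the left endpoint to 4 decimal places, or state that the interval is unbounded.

Test eqn y'=λy, z=hλ:
  k1=λy_n ⇒ h·k1=z·y_n;  k2=λ(1+1/2z)y_n ⇒ h·k2=z(1+1/2z)y_n
  y_{n+1}/y_n = 1 − 1/9z + 10/9z(1+1/2z) = 1 + z + 5/9z²
  R(z) = 1 + z + 5/9z².

Find x<0 with |R(x)|<1.
x=-1.14: |R|=0.5820
R=1: x+5/9x²=0 ⇒ x=−9/5=-1.8000; min R=1−1/(4·5/9)=0.5500>−1
Confirm numerically:
  x=-1.761: |R|=0.96184 <1
  x=-1.559: |R|=0.79127 <1
  x=-1.428: |R|=0.70488 <1
  x=-1.091: |R|=0.57027 <1
  x=-2.225: |R|=1.52535 >1
  x=-1.911: |R|=1.11785 >1
Interval (-1.8000, 0).

(-1.8000, 0).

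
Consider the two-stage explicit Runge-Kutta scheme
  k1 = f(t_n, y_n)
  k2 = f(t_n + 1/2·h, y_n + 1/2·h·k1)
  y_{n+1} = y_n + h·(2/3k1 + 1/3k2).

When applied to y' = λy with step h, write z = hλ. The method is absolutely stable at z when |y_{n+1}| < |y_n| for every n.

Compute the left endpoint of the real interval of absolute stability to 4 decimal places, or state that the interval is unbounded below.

Set f=λy, z=hλ:
  k1=λy_n ⇒ h·k1=z·y_n;  k2=λ(1+1/2z)y_n ⇒ h·k2=z(1+1/2z)y_n
  y_{n+1}/y_n = 1 + 2/3z + 1/3z(1+1/2z) = 1 + z + 1/6z²
  R(z) = 1 + z + 1/6z².

Find x<0 with |R(x)|<1.
x=-1.57: |R|=0.1592
R=1: x+1/6x²=0 ⇒ x=−6=-6.0000; min R=1−1/(4·1/6)=-0.5000>−1
Confirm numerically:
  x=-5.177: |R|=0.28989 <1
  x=-4.591: |R|=0.07812 <1
  x=-4.049: |R|=0.31660 <1
  x=-2.992: |R|=0.49999 <1
  x=-6.420: |R|=1.44940 >1
  x=-6.407: |R|=1.43461 >1
So |R|<1 on (-6.0000, 0).

left endpoint -6.0000.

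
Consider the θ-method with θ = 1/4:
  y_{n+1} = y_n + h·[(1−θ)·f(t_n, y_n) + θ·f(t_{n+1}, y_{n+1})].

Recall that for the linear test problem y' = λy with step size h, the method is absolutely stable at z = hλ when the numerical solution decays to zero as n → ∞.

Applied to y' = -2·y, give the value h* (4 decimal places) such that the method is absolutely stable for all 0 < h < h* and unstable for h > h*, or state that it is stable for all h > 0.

Test eqn y'=λy, z=hλ:
  y_{n+1} = y_n + z·[3/4·y_n + 1/4·y_{n+1}] ⇒ (1 − 1/4z)y_{n+1} = (1 + 3/4z)y_n
  so R(z) = (1 + 3/4z)/(1 − 1/4z).

Solve |R(x)|<1 on ℝ⁻.
x=-0.37: |R|=0.6613
R=−1: 1+3/4x = −1+1/4x ⇒ -1/2x=2 ⇒ x=2/(-1/2)=-4.0000
Confirm numerically:
  x=-3.669: |R|=0.91368 <1
  x=-2.733: |R|=0.62364 <1
  x=-2.333: |R|=0.47355 <1
  x=-4.215: |R|=1.05234 >1
  x=-4.048: |R|=1.01193 >1
Interval (-4.0000, 0).

(-4.0000,0); λ=-2 ⇒ h* = (4)/2 = 2.0000.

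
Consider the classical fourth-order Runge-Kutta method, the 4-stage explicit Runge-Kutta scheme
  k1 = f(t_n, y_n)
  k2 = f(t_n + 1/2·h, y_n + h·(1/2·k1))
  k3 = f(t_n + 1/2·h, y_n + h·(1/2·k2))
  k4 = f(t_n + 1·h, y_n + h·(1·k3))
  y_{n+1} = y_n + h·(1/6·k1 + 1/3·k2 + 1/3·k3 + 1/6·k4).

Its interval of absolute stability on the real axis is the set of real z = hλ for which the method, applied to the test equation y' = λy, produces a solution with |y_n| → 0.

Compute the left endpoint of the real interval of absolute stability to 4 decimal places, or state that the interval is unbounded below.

left endpoint -2.7853.

Set f=λy, z=hλ:
  order 4, 4-stage ⇒ R(z)=1+z+z^2/2+z^3/6+z^4/24
  (e.g. R(-1.39)=0.28399, |R|=0.28399)

Need |R(x)|<1, x<0.
x=-1.39: |R|=0.2840
|R(-1.37)|=0.2867 |R(-1.2)|=0.3184 |R(-1.16)|=0.3281
Bisect:
  x_lo=-3.3445 |R|=2.2266  x_hi=-0.3614 |R|=0.6967
  mid=-1.85297 |R|=0.29462 →hi
  mid=-2.59874 |R|=0.75328 →hi
  mid=-2.97162 |R|=1.31924 →lo
  mid=-2.78518 |R|=0.99983 →hi
  mid=-2.87840 |R|=1.14969 →lo
  mid=-2.83179 |R|=1.07239 →lo
  mid=-2.80848 |R|=1.03553 →lo
  ...
  [-2.78536,-2.78518] ⇒ x*=-2.7853
Stable set (-2.7853, 0).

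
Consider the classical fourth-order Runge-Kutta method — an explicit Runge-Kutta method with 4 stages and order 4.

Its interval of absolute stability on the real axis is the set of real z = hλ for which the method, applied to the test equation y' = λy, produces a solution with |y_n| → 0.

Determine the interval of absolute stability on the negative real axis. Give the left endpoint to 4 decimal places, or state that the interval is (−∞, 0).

(-2.7853, 0).

Test eqn y'=λy, z=hλ:
  order 4, 4-stage ⇒ R(z)=1+z+z^2/2+z^3/6+z^4/24
  (e.g. R(-0.58)=0.56040, |R|=0.56040)

Find x<0 with |R(x)|<1.
x=-0.58: |R|=0.5604
|R(-2.64)|=0.8021 |R(-1.77)|=0.2812 |R(-0.51)|=0.6008
Bisect:
  x_lo=-3.1143 |R|=1.6204  x_hi=-0.0990 |R|=0.9057
  mid=-1.60666 |R|=0.27043 →hi
  mid=-2.36047 |R|=0.52697 →hi
  mid=-2.73737 |R|=0.93012 →hi
  mid=-2.92583 |R|=1.23340 →lo
  mid=-2.83160 |R|=1.07209 →lo
  mid=-2.78449 |R|=0.99878 →hi
  mid=-2.80804 |R|=1.03485 →lo
  mid=-2.79627 |R|=1.01667 →lo
  mid=-2.79038 |R|=1.00769 →lo
  mid=-2.78743 |R|=1.00323 →lo
  ...
  [-2.78541,-2.78522] ⇒ x*=-2.7853
Stable set (-2.7853, 0).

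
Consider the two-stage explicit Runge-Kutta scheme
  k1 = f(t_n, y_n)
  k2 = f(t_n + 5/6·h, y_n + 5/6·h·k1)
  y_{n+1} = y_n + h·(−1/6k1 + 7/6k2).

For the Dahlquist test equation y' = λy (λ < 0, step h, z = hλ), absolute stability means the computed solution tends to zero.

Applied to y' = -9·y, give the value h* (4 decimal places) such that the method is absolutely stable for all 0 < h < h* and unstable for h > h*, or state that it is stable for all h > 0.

(-1.0286,0); λ=-9 ⇒ h* = (36/35)/9 = 0.1143.

Test eqn y'=λy, z=hλ:
  k1=λy_n ⇒ h·k1=z·y_n;  k2=λ(1+5/6z)y_n ⇒ h·k2=z(1+5/6z)y_n
  y_{n+1}/y_n = 1 − 1/6z + 7/6z(1+5/6z) = 1 + z + 35/36z²
  so R(z) = 1 + z + 35/36z².

Find x<0 with |R(x)|<1.
x=-1.55: |R|=1.7858
R=1: x+35/36x²=0 ⇒ x=−36/35=-1.0286; min R=1−1/(4·35/36)=0.7429>−1
Confirm numerically:
  x=-0.624: |R|=0.75456 <1
  x=-0.514: |R|=0.74286 <1
  x=-0.467: |R|=0.74503 <1
  x=-1.581: |R|=1.84913 >1
  x=-1.485: |R|=1.65897 >1
So |R|<1 on (-1.0286, 0).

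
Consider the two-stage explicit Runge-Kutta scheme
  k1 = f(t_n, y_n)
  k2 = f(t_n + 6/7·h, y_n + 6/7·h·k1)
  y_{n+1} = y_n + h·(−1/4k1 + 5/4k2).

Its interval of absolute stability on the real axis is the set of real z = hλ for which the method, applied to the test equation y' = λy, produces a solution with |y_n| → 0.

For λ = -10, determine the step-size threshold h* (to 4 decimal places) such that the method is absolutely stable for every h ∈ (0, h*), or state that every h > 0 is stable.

(-0.9333,0); λ=-10 ⇒ h* = (14/15)/10 = 0.0933.

With y'=λy (z=hλ):
  k1=λy_n ⇒ h·k1=z·y_n;  k2=λ(1+6/7z)y_n ⇒ h·k2=z(1+6/7z)y_n
  y_{n+1}/y_n = 1 − 1/4z + 5/4z(1+6/7z) = 1 + z + 15/14z²
  Hence R(z) = 1 + z + 15/14z².

Find x<0 with |R(x)|<1.
x=-1.4: |R|=1.7000
R=1: x+15/14x²=0 ⇒ x=−14/15=-0.9333; min R=1−1/(4·15/14)=0.7667>−1
Confirm numerically:
  x=-0.848: |R|=0.92247 <1
  x=-0.809: |R|=0.89223 <1
  x=-0.742: |R|=0.84789 <1
  x=-1.479: |R|=1.86469 >1
  x=-1.341: |R|=1.58573 >1
So |R|<1 on (-0.9333, 0).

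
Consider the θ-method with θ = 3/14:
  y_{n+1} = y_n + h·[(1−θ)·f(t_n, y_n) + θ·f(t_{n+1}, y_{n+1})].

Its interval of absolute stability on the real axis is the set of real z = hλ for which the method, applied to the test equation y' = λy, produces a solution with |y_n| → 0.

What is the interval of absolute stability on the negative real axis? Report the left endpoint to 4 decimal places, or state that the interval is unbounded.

z∈(-3.5000,0).

Test eqn y'=λy, z=hλ:
  y_{n+1} = y_n + z·[11/14·y_n + 3/14·y_{n+1}] ⇒ (1 − 3/14z)y_{n+1} = (1 + 11/14z)y_n
  R(z) = (1 + 11/14z)/(1 − 3/14z).

Find x<0 with |R(x)|<1.
x=-0.32: |R|=0.7005
R=−1: 1+11/14x = −1+3/14x ⇒ -4/7x=2 ⇒ x=2/(-4/7)=-3.5000
Confirm numerically:
  x=-2.060: |R|=0.42914 <1
  x=-1.771: |R|=0.28380 <1
  x=-1.410: |R|=0.08283 <1
  x=-4.074: |R|=1.17512 >1
  x=-4.025: |R|=1.16107 >1
  x=-3.622: |R|=1.03925 >1
Stable set (-3.5000, 0).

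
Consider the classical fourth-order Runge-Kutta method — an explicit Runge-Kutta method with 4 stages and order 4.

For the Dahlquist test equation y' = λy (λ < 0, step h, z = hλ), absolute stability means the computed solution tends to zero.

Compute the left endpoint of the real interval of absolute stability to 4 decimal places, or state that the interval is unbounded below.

z* = -2.7853.

Test eqn y'=λy, z=hλ:
  order 4, 4-stage ⇒ R(z)=1+z+z^2/2+z^3/6+z^4/24
  (e.g. R(-1.51)=0.27284, |R|=0.27284)

Find x<0 with |R(x)|<1.
x=-1.51: |R|=0.2728
|R(-2.38)|=0.5422 |R(-1.89)|=0.3025 |R(-1.14)|=0.3332
Bisect:
  x_lo=-3.2164 |R|=1.8697  x_hi=-0.2959 |R|=0.7439
  mid=-1.75613 |R|=0.27951 →hi
  mid=-2.48625 |R|=0.63513 →hi
  mid=-2.85131 |R|=1.10418 →lo
  mid=-2.66878 |R|=0.83809 →hi
  mid=-2.76005 |R|=0.96260 →hi
  mid=-2.80568 |R|=1.03117 →lo
  mid=-2.78286 |R|=0.99634 →hi
  mid=-2.79427 |R|=1.01362 →lo
  mid=-2.78857 |R|=1.00495 →lo
  ...
  [-2.78536,-2.78518] ⇒ x*=-2.7853
Stable set (-2.7853, 0).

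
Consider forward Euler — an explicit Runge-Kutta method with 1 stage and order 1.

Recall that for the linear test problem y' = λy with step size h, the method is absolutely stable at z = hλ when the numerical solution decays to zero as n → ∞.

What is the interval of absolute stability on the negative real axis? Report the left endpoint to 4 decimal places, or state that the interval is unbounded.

z∈(-2.0000,0).

Set f=λy, z=hλ:
  order 1, 1-stage ⇒ R(z)=1+z
  (e.g. R(-0.92)=0.08000, |R|=0.08000)

Need |R(x)|<1, x<0.
x=-0.92: |R|=0.0800
|R(-1.05)|=0.0500 |R(-0.63)|=0.3700 |R(-0.59)|=0.4100
Bisect:
  x_lo=-2.3503 |R|=1.3503  x_hi=-0.2083 |R|=0.7917
  mid=-1.27930 |R|=0.27930 →hi
  mid=-1.81481 |R|=0.81481 →hi
  mid=-2.08257 |R|=1.08257 →lo
  mid=-1.94869 |R|=0.94869 →hi
  mid=-2.01563 |R|=1.01563 →lo
  mid=-1.98216 |R|=0.98216 →hi
  mid=-1.99889 |R|=0.99889 →hi
  ...
  [-2.00007,-1.99994] ⇒ x*=-2.0000
So |R|<1 on (-2.0000, 0).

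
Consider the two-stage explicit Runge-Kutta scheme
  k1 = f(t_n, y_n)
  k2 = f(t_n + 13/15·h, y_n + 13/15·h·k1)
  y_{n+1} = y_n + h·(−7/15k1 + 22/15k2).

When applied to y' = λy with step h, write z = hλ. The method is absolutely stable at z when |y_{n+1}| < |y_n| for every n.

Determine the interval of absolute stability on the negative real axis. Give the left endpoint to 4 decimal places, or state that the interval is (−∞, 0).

With y'=λy (z=hλ):
  k1=λy_n ⇒ h·k1=z·y_n;  k2=λ(1+13/15z)y_n ⇒ h·k2=z(1+13/15z)y_n
  y_{n+1}/y_n = 1 − 7/15z + 22/15z(1+13/15z) = 1 + z + 286/225z²
  ⇒ R(z) = 1 + z + 286/225z².

Find x<0 with |R(x)|<1.
x=-0.63: |R|=0.8745
R=1: x+286/225x²=0 ⇒ x=−225/286=-0.7867; min R=1−1/(4·286/225)=0.8033>−1
Confirm numerically:
  x=-0.719: |R|=0.93811 <1
  x=-0.499: |R|=0.81751 <1
  x=-0.496: |R|=0.81671 <1
  x=-0.396: |R|=0.80333 <1
  x=-1.254: |R|=1.74484 >1
  x=-0.807: |R|=1.02081 >1
Stable set (-0.7867, 0).

(-0.7867, 0).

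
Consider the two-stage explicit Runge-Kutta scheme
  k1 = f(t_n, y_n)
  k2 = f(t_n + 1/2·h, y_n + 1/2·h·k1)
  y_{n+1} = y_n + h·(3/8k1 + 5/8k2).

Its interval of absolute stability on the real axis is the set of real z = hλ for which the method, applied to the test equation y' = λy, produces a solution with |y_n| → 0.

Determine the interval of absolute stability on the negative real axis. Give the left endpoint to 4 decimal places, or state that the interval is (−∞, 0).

On y'=λy, z=hλ:
  k1=λy_n ⇒ h·k1=z·y_n;  k2=λ(1+1/2z)y_n ⇒ h·k2=z(1+1/2z)y_n
  y_{n+1}/y_n = 1 + 3/8z + 5/8z(1+1/2z) = 1 + z + 5/16z²
  so R(z) = 1 + z + 5/16z².

Boundary: |R(x)|=1, x<0.
x=-1.16: |R|=0.2605
R=1: x+5/16x²=0 ⇒ x=−16/5=-3.2000; min R=1−1/(4·5/16)=0.2000>−1
Confirm numerically:
  x=-2.853: |R|=0.69063 <1
  x=-2.475: |R|=0.43926 <1
  x=-1.438: |R|=0.20820 <1
  x=-3.791: |R|=1.70015 >1
  x=-3.564: |R|=1.40541 >1
So |R|<1 on (-3.2000, 0).

(-3.2000, 0).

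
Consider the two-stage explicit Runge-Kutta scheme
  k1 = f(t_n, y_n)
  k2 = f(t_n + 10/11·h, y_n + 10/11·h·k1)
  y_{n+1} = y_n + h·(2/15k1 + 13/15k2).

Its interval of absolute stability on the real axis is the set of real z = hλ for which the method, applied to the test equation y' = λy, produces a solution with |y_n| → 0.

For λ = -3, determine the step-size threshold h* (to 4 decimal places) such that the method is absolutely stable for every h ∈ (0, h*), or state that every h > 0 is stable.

Test eqn y'=λy, z=hλ:
  k1=λy_n ⇒ h·k1=z·y_n;  k2=λ(1+10/11z)y_n ⇒ h·k2=z(1+10/11z)y_n
  y_{n+1}/y_n = 1 + 2/15z + 13/15z(1+10/11z) = 1 + z + 26/33z²
  R(z) = 1 + z + 26/33z².

Find x<0 with |R(x)|<1.
x=-1.32: |R|=1.0528
R=1: x+26/33x²=0 ⇒ x=−33/26=-1.2692; min R=1−1/(4·26/33)=0.6827>−1
Confirm numerically:
  x=-1.186: |R|=0.92223 <1
  x=-1.122: |R|=0.86985 <1
  x=-0.818: |R|=0.70919 <1
  x=-0.604: |R|=0.68343 <1
  x=-1.753: |R|=1.66816 >1
  x=-1.701: |R|=1.57865 >1
  x=-1.672: |R|=1.53058 >1
Stable set (-1.2692, 0).

(-1.2692,0); λ=-3 ⇒ h* = (33/26)/3 = 0.4231.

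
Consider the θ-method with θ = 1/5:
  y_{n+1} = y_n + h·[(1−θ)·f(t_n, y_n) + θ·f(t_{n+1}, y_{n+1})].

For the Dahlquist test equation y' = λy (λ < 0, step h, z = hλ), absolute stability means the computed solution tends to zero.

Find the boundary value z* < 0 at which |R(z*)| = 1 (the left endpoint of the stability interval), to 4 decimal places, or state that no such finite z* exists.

Test eqn y'=λy, z=hλ:
  y_{n+1} = y_n + z·[4/5·y_n + 1/5·y_{n+1}] ⇒ (1 − 1/5z)y_{n+1} = (1 + 4/5z)y_n
  so R(z) = (1 + 4/5z)/(1 − 1/5z).

Boundary: |R(x)|=1, x<0.
x=-1.58: |R|=0.2006
R=−1: 1+4/5x = −1+1/5x ⇒ -3/5x=2 ⇒ x=2/(-3/5)=-3.3333
Confirm numerically:
  x=-2.906: |R|=0.83784 <1
  x=-1.848: |R|=0.34930 <1
  x=-1.812: |R|=0.33001 <1
  x=-3.706: |R|=1.12842 >1
  x=-3.490: |R|=1.05536 >1
Stable set (-3.3333, 0).

z* = -3.3333.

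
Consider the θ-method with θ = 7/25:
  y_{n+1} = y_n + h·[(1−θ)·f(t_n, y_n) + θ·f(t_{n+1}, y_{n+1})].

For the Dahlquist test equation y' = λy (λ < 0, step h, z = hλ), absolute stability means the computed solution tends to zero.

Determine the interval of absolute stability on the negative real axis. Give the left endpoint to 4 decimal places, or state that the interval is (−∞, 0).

With y'=λy (z=hλ):
  y_{n+1} = y_n + z·[18/25·y_n + 7/25·y_{n+1}] ⇒ (1 − 7/25z)y_{n+1} = (1 + 18/25z)y_n
  ⇒ R(z) = (1 + 18/25z)/(1 − 7/25z).

Need |R(x)|<1, x<0.
x=-0.44: |R|=0.6083
R=−1: 1+18/25x = −1+7/25x ⇒ -11/25x=2 ⇒ x=2/(-11/25)=-4.5455
Confirm numerically:
  x=-3.928: |R|=0.87062 <1
  x=-3.786: |R|=0.83779 <1
  x=-2.962: |R|=0.61915 <1
  x=-4.993: |R|=1.08212 >1
  x=-4.880: |R|=1.06220 >1
  x=-4.589: |R|=1.00839 >1
Interval (-4.5455, 0).

(-4.5455, 0).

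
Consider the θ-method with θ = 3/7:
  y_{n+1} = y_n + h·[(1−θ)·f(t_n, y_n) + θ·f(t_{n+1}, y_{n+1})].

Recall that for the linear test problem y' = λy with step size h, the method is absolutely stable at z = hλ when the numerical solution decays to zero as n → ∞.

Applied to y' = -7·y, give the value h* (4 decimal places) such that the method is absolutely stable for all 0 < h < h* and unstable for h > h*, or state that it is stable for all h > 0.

(-14.0000,0); λ=-7 ⇒ h* = (14)/7 = 2.0000.

Test eqn y'=λy, z=hλ:
  y_{n+1} = y_n + z·[4/7·y_n + 3/7·y_{n+1}] ⇒ (1 − 3/7z)y_{n+1} = (1 + 4/7z)y_n
  Hence R(z) = (1 + 4/7z)/(1 − 3/7z).

Find x<0 with |R(x)|<1.
x=-0.56: |R|=0.5484
R=−1: 1+4/7x = −1+3/7x ⇒ -1/7x=2 ⇒ x=2/(-1/7)=-14.0000
Confirm numerically:
  x=-12.399: |R|=0.96378 <1
  x=-10.919: |R|=0.92250 <1
  x=-9.500: |R|=0.87324 <1
  x=-6.945: |R|=0.74654 <1
  x=-14.548: |R|=1.01082 >1
  x=-14.469: |R|=1.00930 >1
Interval (-14.0000, 0).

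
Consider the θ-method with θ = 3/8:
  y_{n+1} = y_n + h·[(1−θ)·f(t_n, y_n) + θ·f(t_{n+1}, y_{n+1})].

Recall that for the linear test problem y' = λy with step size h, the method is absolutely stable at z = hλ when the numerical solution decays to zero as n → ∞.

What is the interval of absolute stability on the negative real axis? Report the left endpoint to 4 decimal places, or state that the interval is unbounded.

With y'=λy (z=hλ):
  y_{n+1} = y_n + z·[5/8·y_n + 3/8·y_{n+1}] ⇒ (1 − 3/8z)y_{n+1} = (1 + 5/8z)y_n
  R(z) = (1 + 5/8z)/(1 − 3/8z).

Need |R(x)|<1, x<0.
x=-0.77: |R|=0.4025
R=−1: 1+5/8x = −1+3/8x ⇒ -1/4x=2 ⇒ x=2/(-1/4)=-8.0000
Confirm numerically:
  x=-6.175: |R|=0.86239 <1
  x=-5.326: |R|=0.77696 <1
  x=-4.656: |R|=0.69556 <1
  x=-4.654: |R|=0.69529 <1
  x=-8.495: |R|=1.02957 >1
  x=-8.110: |R|=1.00680 >1
So |R|<1 on (-8.0000, 0).

(-8.0000, 0).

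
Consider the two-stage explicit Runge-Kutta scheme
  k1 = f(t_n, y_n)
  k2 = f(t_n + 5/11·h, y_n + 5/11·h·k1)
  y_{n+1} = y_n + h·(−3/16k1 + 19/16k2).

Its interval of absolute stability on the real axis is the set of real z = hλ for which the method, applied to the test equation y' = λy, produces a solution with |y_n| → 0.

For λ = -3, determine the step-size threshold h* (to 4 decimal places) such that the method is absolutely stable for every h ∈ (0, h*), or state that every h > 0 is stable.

Set f=λy, z=hλ:
  k1=λy_n ⇒ h·k1=z·y_n;  k2=λ(1+5/11z)y_n ⇒ h·k2=z(1+5/11z)y_n
  y_{n+1}/y_n = 1 − 3/16z + 19/16z(1+5/11z) = 1 + z + 95/176z²
  Hence R(z) = 1 + z + 95/176z².

Find x<0 with |R(x)|<1.
x=-0.68: |R|=0.5696
R=1: x+95/176x²=0 ⇒ x=−176/95=-1.8526; min R=1−1/(4·95/176)=0.5368>−1
Confirm numerically:
  x=-1.657: |R|=0.82503 <1
  x=-1.560: |R|=0.75359 <1
  x=-0.819: |R|=0.54306 <1
  x=-2.117: |R|=1.30209 >1
  x=-2.103: |R|=1.28420 >1
  x=-1.937: |R|=1.08821 >1
So |R|<1 on (-1.8526, 0).

(-1.8526,0); λ=-3 ⇒ h* = (176/95)/3 = 0.6175.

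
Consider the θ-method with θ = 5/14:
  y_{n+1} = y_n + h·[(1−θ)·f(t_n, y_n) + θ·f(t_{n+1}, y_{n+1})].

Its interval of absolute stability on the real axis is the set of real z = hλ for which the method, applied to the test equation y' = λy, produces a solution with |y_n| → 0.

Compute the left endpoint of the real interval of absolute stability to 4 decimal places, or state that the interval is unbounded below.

left endpoint -7.0000.

With y'=λy (z=hλ):
  y_{n+1} = y_n + z·[9/14·y_n + 5/14·y_{n+1}] ⇒ (1 − 5/14z)y_{n+1} = (1 + 9/14z)y_n
  Hence R(z) = (1 + 9/14z)/(1 − 5/14z).

Need |R(x)|<1, x<0.
x=-1.04: |R|=0.2417
R=−1: 1+9/14x = −1+5/14x ⇒ -2/7x=2 ⇒ x=2/(-2/7)=-7.0000
Confirm numerically:
  x=-6.668: |R|=0.97195 <1
  x=-6.372: |R|=0.94522 <1
  x=-6.076: |R|=0.91672 <1
  x=-3.291: |R|=0.51286 <1
  x=-7.518: |R|=1.04016 >1
  x=-7.140: |R|=1.01127 >1
  x=-7.095: |R|=1.00768 >1
So |R|<1 on (-7.0000, 0).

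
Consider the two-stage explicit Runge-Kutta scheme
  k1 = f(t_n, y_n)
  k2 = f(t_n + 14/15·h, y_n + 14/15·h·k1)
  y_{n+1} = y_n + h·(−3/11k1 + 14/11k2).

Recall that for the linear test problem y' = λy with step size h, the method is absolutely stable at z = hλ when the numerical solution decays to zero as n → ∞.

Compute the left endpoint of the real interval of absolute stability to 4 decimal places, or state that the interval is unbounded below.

left endpoint -0.8418.

With y'=λy (z=hλ):
  k1=λy_n ⇒ h·k1=z·y_n;  k2=λ(1+14/15z)y_n ⇒ h·k2=z(1+14/15z)y_n
  y_{n+1}/y_n = 1 − 3/11z + 14/11z(1+14/15z) = 1 + z + 196/165z²
  so R(z) = 1 + z + 196/165z².

Solve |R(x)|<1 on ℝ⁻.
x=-1.61: |R|=2.4691
R=1: x+196/165x²=0 ⇒ x=−165/196=-0.8418; min R=1−1/(4·196/165)=0.7895>−1
Confirm numerically:
  x=-0.812: |R|=0.97122 <1
  x=-0.660: |R|=0.85744 <1
  x=-0.414: |R|=0.78960 <1
  x=-0.337: |R|=0.79791 <1
  x=-1.383: |R|=1.88904 >1
  x=-1.000: |R|=1.18788 >1
So |R|<1 on (-0.8418, 0).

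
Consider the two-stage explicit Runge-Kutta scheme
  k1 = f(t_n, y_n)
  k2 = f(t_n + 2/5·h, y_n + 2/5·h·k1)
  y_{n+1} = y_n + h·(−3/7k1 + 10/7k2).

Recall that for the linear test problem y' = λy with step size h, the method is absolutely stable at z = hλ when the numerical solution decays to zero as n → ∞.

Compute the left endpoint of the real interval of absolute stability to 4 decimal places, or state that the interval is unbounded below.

left endpoint -1.7500.

Test eqn y'=λy, z=hλ:
  k1=λy_n ⇒ h·k1=z·y_n;  k2=λ(1+2/5z)y_n ⇒ h·k2=z(1+2/5z)y_n
  y_{n+1}/y_n = 1 − 3/7z + 10/7z(1+2/5z) = 1 + z + 4/7z²
  so R(z) = 1 + z + 4/7z².

Find x<0 with |R(x)|<1.
x=-1.79: |R|=1.0409
R=1: x+4/7x²=0 ⇒ x=−7/4=-1.7500; min R=1−1/(4·4/7)=0.5625>−1
Confirm numerically:
  x=-1.314: |R|=0.67263 <1
  x=-1.071: |R|=0.58445 <1
  x=-0.745: |R|=0.57216 <1
  x=-2.321: |R|=1.75731 >1
  x=-2.038: |R|=1.33540 >1
So |R|<1 on (-1.7500, 0).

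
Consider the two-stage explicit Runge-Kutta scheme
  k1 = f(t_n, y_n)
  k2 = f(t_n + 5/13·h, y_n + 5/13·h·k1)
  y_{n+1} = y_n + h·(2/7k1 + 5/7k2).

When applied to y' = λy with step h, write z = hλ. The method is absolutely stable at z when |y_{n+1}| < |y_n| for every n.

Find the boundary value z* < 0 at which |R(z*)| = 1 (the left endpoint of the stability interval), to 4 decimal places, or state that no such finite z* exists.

z* = -3.6400.

On y'=λy, z=hλ:
  k1=λy_n ⇒ h·k1=z·y_n;  k2=λ(1+5/13z)y_n ⇒ h·k2=z(1+5/13z)y_n
  y_{n+1}/y_n = 1 + 2/7z + 5/7z(1+5/13z) = 1 + z + 25/91z²
  ⇒ R(z) = 1 + z + 25/91z².

Solve |R(x)|<1 on ℝ⁻.
x=-1.53: |R|=0.1131
R=1: x+25/91x²=0 ⇒ x=−91/25=-3.6400; min R=1−1/(4·25/91)=0.0900>−1
Confirm numerically:
  x=-2.499: |R|=0.21666 <1
  x=-2.126: |R|=0.11572 <1
  x=-1.569: |R|=0.10731 <1
  x=-4.129: |R|=1.55469 >1
  x=-4.103: |R|=1.52189 >1
  x=-3.795: |R|=1.16160 >1
Stable set (-3.6400, 0).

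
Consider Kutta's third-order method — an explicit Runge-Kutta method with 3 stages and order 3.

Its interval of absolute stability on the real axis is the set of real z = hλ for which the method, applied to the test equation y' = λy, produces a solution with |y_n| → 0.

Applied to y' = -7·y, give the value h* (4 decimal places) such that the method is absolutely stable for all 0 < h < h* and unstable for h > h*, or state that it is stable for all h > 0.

With y'=λy (z=hλ):
  order 3, 3-stage ⇒ R(z)=1+z+z^2/2+z^3/6
  (e.g. R(-1.64)=-0.03036, |R|=0.03036)

Boundary: |R(x)|=1, x<0.
x=-1.64: |R|=0.0304
|R(-2.76)|=1.4553 |R(-2.12)|=0.4608 |R(-1.19)|=0.2372
Bisect:
  x_lo=-3.3553 |R|=3.0219  x_hi=-0.2775 |R|=0.7575
  mid=-1.81637 |R|=0.16553 →hi
  mid=-2.58582 |R|=1.12426 →lo
  mid=-2.20110 |R|=0.55601 →hi
  mid=-2.39346 |R|=0.81435 →hi
  mid=-2.48964 |R|=0.96242 →hi
  mid=-2.53773 |R|=1.04156 →lo
  mid=-2.51369 |R|=1.00155 →lo
  ...
  [-2.51275,-2.51256] ⇒ x*=-2.5127
So |R|<1 on (-2.5127, 0).

(-2.5127,0); λ=-7 ⇒ h* = 0.3590.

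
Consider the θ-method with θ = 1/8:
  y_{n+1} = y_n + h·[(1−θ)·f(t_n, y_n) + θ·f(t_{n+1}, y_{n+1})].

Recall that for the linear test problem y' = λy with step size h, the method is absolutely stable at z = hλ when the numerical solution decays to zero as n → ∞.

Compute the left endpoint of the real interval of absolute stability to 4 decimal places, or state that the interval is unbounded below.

left endpoint -2.6667.

Test eqn y'=λy, z=hλ:
  y_{n+1} = y_n + z·[7/8·y_n + 1/8·y_{n+1}] ⇒ (1 − 1/8z)y_{n+1} = (1 + 7/8z)y_n
  R(z) = (1 + 7/8z)/(1 − 1/8z).

Need |R(x)|<1, x<0.
x=-0.6: |R|=0.4419
R=−1: 1+7/8x = −1+1/8x ⇒ -3/4x=2 ⇒ x=2/(-3/4)=-2.6667
Confirm numerically:
  x=-1.937: |R|=0.55942 <1
  x=-1.646: |R|=0.36513 <1
  x=-1.553: |R|=0.30053 <1
  x=-1.315: |R|=0.12936 <1
  x=-3.044: |R|=1.20500 >1
  x=-2.755: |R|=1.04928 >1
  x=-2.745: |R|=1.04374 >1
Interval (-2.6667, 0).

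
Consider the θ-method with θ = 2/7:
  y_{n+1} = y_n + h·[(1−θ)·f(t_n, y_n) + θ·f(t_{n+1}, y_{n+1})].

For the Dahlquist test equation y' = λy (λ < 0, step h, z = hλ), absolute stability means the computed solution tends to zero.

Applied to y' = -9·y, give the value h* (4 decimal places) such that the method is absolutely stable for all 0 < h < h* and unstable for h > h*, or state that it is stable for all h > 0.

With y'=λy (z=hλ):
  y_{n+1} = y_n + z·[5/7·y_n + 2/7·y_{n+1}] ⇒ (1 − 2/7z)y_{n+1} = (1 + 5/7z)y_n
  R(z) = (1 + 5/7z)/(1 − 2/7z).

Boundary: |R(x)|=1, x<0.
x=-0.8: |R|=0.3488
R=−1: 1+5/7x = −1+2/7x ⇒ -3/7x=2 ⇒ x=2/(-3/7)=-4.6667
Confirm numerically:
  x=-4.206: |R|=0.91033 <1
  x=-2.918: |R|=0.59131 <1
  x=-2.717: |R|=0.52960 <1
  x=-1.889: |R|=0.22685 <1
  x=-5.065: |R|=1.06976 >1
  x=-4.989: |R|=1.05696 >1
So |R|<1 on (-4.6667, 0).

(-4.6667,0); λ=-9 ⇒ h* = (14/3)/9 = 0.5185.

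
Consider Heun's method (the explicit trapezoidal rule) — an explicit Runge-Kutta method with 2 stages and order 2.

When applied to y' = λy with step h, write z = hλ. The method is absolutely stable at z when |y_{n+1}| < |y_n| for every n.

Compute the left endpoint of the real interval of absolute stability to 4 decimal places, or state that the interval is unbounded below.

On y'=λy, z=hλ:
  order 2, 2-stage ⇒ R(z)=1+z+z^2/2
  (e.g. R(-0.32)=0.73120, |R|=0.73120)

Need |R(x)|<1, x<0.
x=-0.32: |R|=0.7312
|R(-1.29)|=0.5421 |R(-1.15)|=0.5112 |R(-0.8)|=0.5200
Bisect:
  x_lo=-2.6077 |R|=1.7923  x_hi=-0.0708 |R|=0.9317
  mid=-1.33922 |R|=0.55753 →hi
  mid=-1.97344 |R|=0.97379 →hi
  mid=-2.29055 |R|=1.33276 →lo
  mid=-2.13199 |R|=1.14070 →lo
  mid=-2.05271 |R|=1.05410 →lo
  mid=-2.01308 |R|=1.01316 →lo
  mid=-1.99326 |R|=0.99328 →hi
  mid=-2.00317 |R|=1.00317 →lo
  ...
  [-2.00007,-1.99991] ⇒ x*=-2.0000
Stable set (-2.0000, 0).

left endpoint -2.0000.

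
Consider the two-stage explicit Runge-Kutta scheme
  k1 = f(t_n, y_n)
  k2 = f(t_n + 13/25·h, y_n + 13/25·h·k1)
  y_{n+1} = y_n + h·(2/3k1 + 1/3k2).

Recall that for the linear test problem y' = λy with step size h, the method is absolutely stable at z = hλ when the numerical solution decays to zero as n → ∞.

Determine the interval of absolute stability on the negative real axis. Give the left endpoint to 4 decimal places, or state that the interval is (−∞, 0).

z∈(-5.7692,0).

Test eqn y'=λy, z=hλ:
  k1=λy_n ⇒ h·k1=z·y_n;  k2=λ(1+13/25z)y_n ⇒ h·k2=z(1+13/25z)y_n
  y_{n+1}/y_n = 1 + 2/3z + 1/3z(1+13/25z) = 1 + z + 13/75z²
  Hence R(z) = 1 + z + 13/75z².

Solve |R(x)|<1 on ℝ⁻.
x=-0.82: |R|=0.2965
R=1: x+13/75x²=0 ⇒ x=−75/13=-5.7692; min R=1−1/(4·13/75)=-0.4423>−1
Confirm numerically:
  x=-4.767: |R|=0.17188 <1
  x=-4.612: |R|=0.07489 <1
  x=-4.036: |R|=0.21252 <1
  x=-2.561: |R|=0.42416 <1
  x=-6.299: |R|=1.57842 >1
  x=-5.839: |R|=1.07061 >1
  x=-5.823: |R|=1.05427 >1
Interval (-5.7692, 0).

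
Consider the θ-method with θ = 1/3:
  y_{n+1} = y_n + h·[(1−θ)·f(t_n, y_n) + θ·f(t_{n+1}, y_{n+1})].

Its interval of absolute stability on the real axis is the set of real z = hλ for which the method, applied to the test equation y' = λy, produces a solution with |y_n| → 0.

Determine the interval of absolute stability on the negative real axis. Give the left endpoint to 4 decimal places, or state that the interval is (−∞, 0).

Set f=λy, z=hλ:
  y_{n+1} = y_n + z·[2/3·y_n + 1/3·y_{n+1}] ⇒ (1 − 1/3z)y_{n+1} = (1 + 2/3z)y_n
  R(z) = (1 + 2/3z)/(1 − 1/3z).

Find x<0 with |R(x)|<1.
x=-0.75: |R|=0.4000
R=−1: 1+2/3x = −1+1/3x ⇒ -1/3x=2 ⇒ x=2/(-1/3)=-6.0000
Confirm numerically:
  x=-5.355: |R|=0.92280 <1
  x=-2.809: |R|=0.45068 <1
  x=-2.604: |R|=0.39400 <1
  x=-6.324: |R|=1.03475 >1
  x=-6.301: |R|=1.03236 >1
  x=-6.030: |R|=1.00332 >1
Stable set (-6.0000, 0).

z∈(-6.0000,0).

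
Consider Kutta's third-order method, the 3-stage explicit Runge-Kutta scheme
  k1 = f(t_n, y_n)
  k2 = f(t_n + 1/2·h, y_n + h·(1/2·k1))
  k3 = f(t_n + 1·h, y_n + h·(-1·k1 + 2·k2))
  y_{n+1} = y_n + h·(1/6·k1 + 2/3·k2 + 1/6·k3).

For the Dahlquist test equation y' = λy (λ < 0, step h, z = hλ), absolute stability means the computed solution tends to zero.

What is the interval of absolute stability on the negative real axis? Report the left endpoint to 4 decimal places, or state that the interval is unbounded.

(-2.5127, 0).

Set f=λy, z=hλ:
  order 3, 3-stage ⇒ R(z)=1+z+z^2/2+z^3/6
  (e.g. R(-1.14)=0.26288, |R|=0.26288)

Solve |R(x)|<1 on ℝ⁻.
x=-1.14: |R|=0.2629
|R(-2.06)|=0.3952 |R(-1.56)|=0.0241 |R(-1.27)|=0.1951
Bisect:
  x_lo=-3.2477 |R|=2.6831  x_hi=-0.3857 |R|=0.6791
  mid=-1.81670 |R|=0.16581 →hi
  mid=-2.53219 |R|=1.03225 →lo
  mid=-2.17445 |R|=0.52388 →hi
  mid=-2.35332 |R|=0.75642 →hi
  mid=-2.44275 |R|=0.88857 →hi
  mid=-2.48747 |R|=0.95892 →hi
  mid=-2.50983 |R|=0.99521 →hi
  ...
  [-2.51280,-2.51262] ⇒ x*=-2.5127
Interval (-2.5127, 0).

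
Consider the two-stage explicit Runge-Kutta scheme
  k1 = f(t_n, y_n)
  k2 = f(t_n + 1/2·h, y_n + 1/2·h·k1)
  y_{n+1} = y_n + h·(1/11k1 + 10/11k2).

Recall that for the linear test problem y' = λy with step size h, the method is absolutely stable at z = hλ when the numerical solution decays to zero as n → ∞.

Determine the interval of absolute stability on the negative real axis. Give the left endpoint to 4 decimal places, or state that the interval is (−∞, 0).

z∈(-2.2000,0).

Test eqn y'=λy, z=hλ:
  k1=λy_n ⇒ h·k1=z·y_n;  k2=λ(1+1/2z)y_n ⇒ h·k2=z(1+1/2z)y_n
  y_{n+1}/y_n = 1 + 1/11z + 10/11z(1+1/2z) = 1 + z + 5/11z²
  ⇒ R(z) = 1 + z + 5/11z².

Solve |R(x)|<1 on ℝ⁻.
x=-0.65: |R|=0.5420
R=1: x+5/11x²=0 ⇒ x=−11/5=-2.2000; min R=1−1/(4·5/11)=0.4500>−1
Confirm numerically:
  x=-1.856: |R|=0.70979 <1
  x=-1.817: |R|=0.68368 <1
  x=-1.615: |R|=0.57056 <1
  x=-2.646: |R|=1.53642 >1
  x=-2.640: |R|=1.52800 >1
  x=-2.546: |R|=1.40042 >1
So |R|<1 on (-2.2000, 0).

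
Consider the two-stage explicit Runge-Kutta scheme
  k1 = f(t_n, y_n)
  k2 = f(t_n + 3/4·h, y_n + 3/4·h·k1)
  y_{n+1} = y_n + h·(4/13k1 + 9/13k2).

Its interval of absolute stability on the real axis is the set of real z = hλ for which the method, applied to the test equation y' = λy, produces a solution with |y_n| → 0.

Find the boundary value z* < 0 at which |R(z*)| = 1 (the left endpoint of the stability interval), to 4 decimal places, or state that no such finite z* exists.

left endpoint -1.9259.

On y'=λy, z=hλ:
  k1=λy_n ⇒ h·k1=z·y_n;  k2=λ(1+3/4z)y_n ⇒ h·k2=z(1+3/4z)y_n
  y_{n+1}/y_n = 1 + 4/13z + 9/13z(1+3/4z) = 1 + z + 27/52z²
  R(z) = 1 + z + 27/52z².

Boundary: |R(x)|=1, x<0.
x=-0.31: |R|=0.7399
R=1: x+27/52x²=0 ⇒ x=−52/27=-1.9259; min R=1−1/(4·27/52)=0.5185>−1
Confirm numerically:
  x=-1.902: |R|=0.97637 <1
  x=-1.369: |R|=0.60412 <1
  x=-1.093: |R|=0.52730 <1
  x=-0.973: |R|=0.51857 <1
  x=-2.420: |R|=1.62082 >1
  x=-2.105: |R|=1.19572 >1
  x=-2.018: |R|=1.09648 >1
Interval (-1.9259, 0).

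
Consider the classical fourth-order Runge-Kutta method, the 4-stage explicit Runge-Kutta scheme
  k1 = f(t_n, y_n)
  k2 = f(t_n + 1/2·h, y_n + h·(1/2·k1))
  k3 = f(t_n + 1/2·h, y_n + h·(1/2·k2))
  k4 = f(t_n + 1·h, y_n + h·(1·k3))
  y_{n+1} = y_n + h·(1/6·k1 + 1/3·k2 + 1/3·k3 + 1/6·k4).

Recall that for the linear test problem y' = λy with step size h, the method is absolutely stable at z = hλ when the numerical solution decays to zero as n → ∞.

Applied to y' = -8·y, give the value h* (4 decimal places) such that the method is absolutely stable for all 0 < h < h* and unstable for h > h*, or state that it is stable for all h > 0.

(-2.7853,0); λ=-8 ⇒ h* = 0.3482.

With y'=λy (z=hλ):
  order 4, 4-stage ⇒ R(z)=1+z+z^2/2+z^3/6+z^4/24
  (e.g. R(-1.33)=0.29272, |R|=0.29272)

Solve |R(x)|<1 on ℝ⁻.
x=-1.33: |R|=0.2927
|R(-2.74)|=0.9338 |R(-1.93)|=0.3124 |R(-1.07)|=0.3529
Bisect:
  x_lo=-3.2872 |R|=2.0606  x_hi=-0.1342 |R|=0.8744
  mid=-1.71069 |R|=0.27500 →hi
  mid=-2.49894 |R|=0.64740 →hi
  mid=-2.89306 |R|=1.17502 →lo
  mid=-2.69600 |R|=0.87351 →hi
  mid=-2.79453 |R|=1.01402 →lo
  mid=-2.74527 |R|=0.94131 →hi
  mid=-2.76990 |R|=0.97704 →hi
  ...
  [-2.78549,-2.78529] ⇒ x*=-2.7853
So |R|<1 on (-2.7853, 0).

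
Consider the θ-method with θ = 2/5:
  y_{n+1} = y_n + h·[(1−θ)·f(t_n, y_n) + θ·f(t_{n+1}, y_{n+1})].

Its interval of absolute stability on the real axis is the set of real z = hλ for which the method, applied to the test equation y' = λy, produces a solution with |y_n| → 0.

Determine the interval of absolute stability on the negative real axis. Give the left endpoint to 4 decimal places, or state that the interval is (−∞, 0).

(-10.0000, 0).

Test eqn y'=λy, z=hλ:
  y_{n+1} = y_n + z·[3/5·y_n + 2/5·y_{n+1}] ⇒ (1 − 2/5z)y_{n+1} = (1 + 3/5z)y_n
  ⇒ R(z) = (1 + 3/5z)/(1 − 2/5z).

Boundary: |R(x)|=1, x<0.
x=-1.63: |R|=0.0133
R=−1: 1+3/5x = −1+2/5x ⇒ -1/5x=2 ⇒ x=2/(-1/5)=-10.0000
Confirm numerically:
  x=-8.673: |R|=0.94062 <1
  x=-5.733: |R|=0.74086 <1
  x=-4.292: |R|=0.57980 <1
  x=-10.184: |R|=1.00725 >1
  x=-10.171: |R|=1.00675 >1
  x=-10.149: |R|=1.00589 >1
Interval (-10.0000, 0).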